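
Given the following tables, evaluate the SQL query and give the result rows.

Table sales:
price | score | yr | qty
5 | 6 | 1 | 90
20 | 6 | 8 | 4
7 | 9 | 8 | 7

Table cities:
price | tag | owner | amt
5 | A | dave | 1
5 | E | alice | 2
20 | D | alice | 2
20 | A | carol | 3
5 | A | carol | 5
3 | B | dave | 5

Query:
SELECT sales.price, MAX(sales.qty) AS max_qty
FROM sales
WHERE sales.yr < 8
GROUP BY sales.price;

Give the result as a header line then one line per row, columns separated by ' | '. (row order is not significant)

After WHERE (1 rows):
sales.price | sales.score | sales.yr | sales.qty
5 | 6 | 1 | 90
After GROUP BY (1 rows):
sales.price | max_qty
5 | 90

== RESULT ==
sales.price | max_qty
5 | 90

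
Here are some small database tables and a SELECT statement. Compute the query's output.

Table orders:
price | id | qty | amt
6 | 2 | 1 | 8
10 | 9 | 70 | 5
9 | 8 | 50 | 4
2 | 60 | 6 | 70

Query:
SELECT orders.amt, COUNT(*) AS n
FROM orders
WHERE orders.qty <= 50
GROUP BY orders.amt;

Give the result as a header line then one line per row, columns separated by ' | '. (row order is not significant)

== RESULT ==
orders.amt | n
8 | 1
4 | 1
70 | 1

Derivation:
After WHERE (3 rows):
orders.price | orders.id | orders.qty | orders.amt
6 | 2 | 1 | 8
9 | 8 | 50 | 4
2 | 60 | 6 | 70
After GROUP BY (3 rows):
orders.amt | n
8 | 1
4 | 1
70 | 1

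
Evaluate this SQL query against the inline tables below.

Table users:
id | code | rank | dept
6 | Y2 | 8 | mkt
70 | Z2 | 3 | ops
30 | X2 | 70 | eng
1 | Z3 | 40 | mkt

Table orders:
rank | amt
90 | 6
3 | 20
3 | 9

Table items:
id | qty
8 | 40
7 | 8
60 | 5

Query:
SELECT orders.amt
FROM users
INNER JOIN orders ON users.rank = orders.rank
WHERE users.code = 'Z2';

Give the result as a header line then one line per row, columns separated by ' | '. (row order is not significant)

== RESULT ==
orders.amt
20
9

Derivation:
After JOIN orders (2 rows):
users.id | users.code | users.rank | users.dept | orders.rank | orders.amt
70 | Z2 | 3 | ops | 3 | 20
70 | Z2 | 3 | ops | 3 | 9
After WHERE (2 rows):
users.id | users.code | users.rank | users.dept | orders.rank | orders.amt
70 | Z2 | 3 | ops | 3 | 20
70 | Z2 | 3 | ops | 3 | 9
After SELECT (2 rows):
orders.amt
20
9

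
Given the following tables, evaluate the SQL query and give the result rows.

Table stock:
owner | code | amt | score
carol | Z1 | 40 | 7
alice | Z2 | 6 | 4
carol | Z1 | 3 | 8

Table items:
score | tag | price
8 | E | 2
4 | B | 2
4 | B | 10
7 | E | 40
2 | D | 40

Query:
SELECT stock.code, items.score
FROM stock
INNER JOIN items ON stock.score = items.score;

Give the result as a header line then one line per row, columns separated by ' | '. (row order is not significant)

== RESULT ==
stock.code | items.score
Z1 | 7
Z2 | 4
Z2 | 4
Z1 | 8

Derivation:
After JOIN items (4 rows):
stock.owner | stock.code | stock.amt | stock.score | items.score | items.tag | items.price
carol | Z1 | 40 | 7 | 7 | E | 40
alice | Z2 | 6 | 4 | 4 | B | 2
alice | Z2 | 6 | 4 | 4 | B | 10
carol | Z1 | 3 | 8 | 8 | E | 2
After SELECT (4 rows):
stock.code | items.score
Z1 | 7
Z2 | 4
Z2 | 4
Z1 | 8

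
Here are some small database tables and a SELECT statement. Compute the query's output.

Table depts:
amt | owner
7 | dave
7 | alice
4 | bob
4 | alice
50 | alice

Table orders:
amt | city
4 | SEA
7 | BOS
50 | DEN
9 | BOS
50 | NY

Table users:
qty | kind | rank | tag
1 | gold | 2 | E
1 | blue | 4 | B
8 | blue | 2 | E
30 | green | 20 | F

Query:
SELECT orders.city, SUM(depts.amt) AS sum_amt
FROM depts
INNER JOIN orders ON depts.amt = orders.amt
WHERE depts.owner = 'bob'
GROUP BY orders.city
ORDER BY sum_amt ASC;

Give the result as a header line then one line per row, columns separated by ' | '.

After JOIN orders (6 rows):
depts.amt | depts.owner | orders.amt | orders.city
7 | dave | 7 | BOS
7 | alice | 7 | BOS
4 | bob | 4 | SEA
4 | alice | 4 | SEA
50 | alice | 50 | DEN
50 | alice | 50 | NY
After WHERE (1 rows):
depts.amt | depts.owner | orders.amt | orders.city
4 | bob | 4 | SEA
After GROUP BY (1 rows):
orders.city | sum_amt
SEA | 4
After ORDER BY (1 rows):
orders.city | sum_amt
SEA | 4

== RESULT ==
orders.city | sum_amt
SEA | 4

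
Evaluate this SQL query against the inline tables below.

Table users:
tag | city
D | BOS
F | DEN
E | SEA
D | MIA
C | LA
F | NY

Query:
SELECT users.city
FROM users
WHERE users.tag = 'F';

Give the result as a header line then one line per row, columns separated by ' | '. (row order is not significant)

After WHERE (2 rows):
users.tag | users.city
F | DEN
F | NY
After SELECT (2 rows):
users.city
DEN
NY

== RESULT ==
users.city
DEN
NY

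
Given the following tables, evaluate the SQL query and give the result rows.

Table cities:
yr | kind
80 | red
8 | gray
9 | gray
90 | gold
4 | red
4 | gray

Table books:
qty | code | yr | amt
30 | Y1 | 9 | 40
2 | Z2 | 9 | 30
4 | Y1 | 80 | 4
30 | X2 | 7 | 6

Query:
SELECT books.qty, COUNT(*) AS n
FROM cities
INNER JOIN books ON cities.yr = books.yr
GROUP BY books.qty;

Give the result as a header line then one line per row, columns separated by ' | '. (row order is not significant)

After JOIN books (3 rows):
cities.yr | cities.kind | books.qty | books.code | books.yr | books.amt
80 | red | 4 | Y1 | 80 | 4
9 | gray | 30 | Y1 | 9 | 40
9 | gray | 2 | Z2 | 9 | 30
After GROUP BY (3 rows):
books.qty | n
4 | 1
30 | 1
2 | 1

== RESULT ==
books.qty | n
4 | 1
30 | 1
2 | 1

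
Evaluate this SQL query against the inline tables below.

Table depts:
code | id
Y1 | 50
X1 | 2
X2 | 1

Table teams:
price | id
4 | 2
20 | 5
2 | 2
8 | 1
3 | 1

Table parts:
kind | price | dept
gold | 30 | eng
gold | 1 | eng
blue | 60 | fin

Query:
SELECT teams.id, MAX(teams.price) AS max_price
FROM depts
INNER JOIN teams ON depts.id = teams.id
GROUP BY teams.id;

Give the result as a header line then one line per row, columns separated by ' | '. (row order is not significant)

After JOIN teams (4 rows):
depts.code | depts.id | teams.price | teams.id
X1 | 2 | 4 | 2
X1 | 2 | 2 | 2
X2 | 1 | 8 | 1
X2 | 1 | 3 | 1
After GROUP BY (2 rows):
teams.id | max_price
2 | 4
1 | 8

== RESULT ==
teams.id | max_price
2 | 4
1 | 8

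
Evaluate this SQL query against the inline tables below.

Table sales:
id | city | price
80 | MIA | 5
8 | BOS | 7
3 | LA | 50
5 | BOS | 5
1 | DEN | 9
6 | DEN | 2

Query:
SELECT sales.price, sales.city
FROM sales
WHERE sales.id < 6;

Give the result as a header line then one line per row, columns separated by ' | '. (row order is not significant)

== RESULT ==
sales.price | sales.city
50 | LA
5 | BOS
9 | DEN

Derivation:
After WHERE (3 rows):
sales.id | sales.city | sales.price
3 | LA | 50
5 | BOS | 5
1 | DEN | 9
After SELECT (3 rows):
sales.price | sales.city
50 | LA
5 | BOS
9 | DEN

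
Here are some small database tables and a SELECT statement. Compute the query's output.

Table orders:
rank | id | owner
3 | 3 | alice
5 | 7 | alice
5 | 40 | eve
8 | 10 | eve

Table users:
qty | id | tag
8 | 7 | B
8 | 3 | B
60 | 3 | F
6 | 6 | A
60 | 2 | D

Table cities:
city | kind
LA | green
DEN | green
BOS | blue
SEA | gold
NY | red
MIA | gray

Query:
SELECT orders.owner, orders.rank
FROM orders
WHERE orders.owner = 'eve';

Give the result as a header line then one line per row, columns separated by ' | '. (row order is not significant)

== RESULT ==
orders.owner | orders.rank
eve | 5
eve | 8

Derivation:
After WHERE (2 rows):
orders.rank | orders.id | orders.owner
5 | 40 | eve
8 | 10 | eve
After SELECT (2 rows):
orders.owner | orders.rank
eve | 5
eve | 8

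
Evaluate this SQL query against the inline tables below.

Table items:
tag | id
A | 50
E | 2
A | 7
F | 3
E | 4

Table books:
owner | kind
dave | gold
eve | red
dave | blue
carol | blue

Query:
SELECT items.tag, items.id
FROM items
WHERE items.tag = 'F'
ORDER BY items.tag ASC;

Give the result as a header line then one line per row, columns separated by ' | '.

== RESULT ==
items.tag | items.id
F | 3

Derivation:
After WHERE (1 rows):
items.tag | items.id
F | 3
After SELECT (1 rows):
items.tag | items.id
F | 3
After ORDER BY (1 rows):
items.tag | items.id
F | 3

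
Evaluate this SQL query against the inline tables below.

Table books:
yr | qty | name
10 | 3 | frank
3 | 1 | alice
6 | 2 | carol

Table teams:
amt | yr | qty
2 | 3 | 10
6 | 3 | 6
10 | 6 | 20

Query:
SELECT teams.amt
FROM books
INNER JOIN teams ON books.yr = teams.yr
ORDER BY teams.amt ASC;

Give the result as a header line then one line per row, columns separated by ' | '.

== RESULT ==
teams.amt
2
6
10

Derivation:
After JOIN teams (3 rows):
books.yr | books.qty | books.name | teams.amt | teams.yr | teams.qty
3 | 1 | alice | 2 | 3 | 10
3 | 1 | alice | 6 | 3 | 6
6 | 2 | carol | 10 | 6 | 20
After SELECT (3 rows):
teams.amt
2
6
10
After ORDER BY (3 rows):
teams.amt
2
6
10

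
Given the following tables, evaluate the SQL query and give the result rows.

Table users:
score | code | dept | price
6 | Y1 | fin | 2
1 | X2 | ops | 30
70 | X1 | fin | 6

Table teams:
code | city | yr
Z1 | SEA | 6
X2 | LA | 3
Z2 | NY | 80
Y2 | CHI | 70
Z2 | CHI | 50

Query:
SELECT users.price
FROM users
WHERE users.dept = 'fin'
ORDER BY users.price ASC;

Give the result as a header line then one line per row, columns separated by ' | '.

== RESULT ==
users.price
2
6

Derivation:
After WHERE (2 rows):
users.score | users.code | users.dept | users.price
6 | Y1 | fin | 2
70 | X1 | fin | 6
After SELECT (2 rows):
users.price
2
6
After ORDER BY (2 rows):
users.price
2
6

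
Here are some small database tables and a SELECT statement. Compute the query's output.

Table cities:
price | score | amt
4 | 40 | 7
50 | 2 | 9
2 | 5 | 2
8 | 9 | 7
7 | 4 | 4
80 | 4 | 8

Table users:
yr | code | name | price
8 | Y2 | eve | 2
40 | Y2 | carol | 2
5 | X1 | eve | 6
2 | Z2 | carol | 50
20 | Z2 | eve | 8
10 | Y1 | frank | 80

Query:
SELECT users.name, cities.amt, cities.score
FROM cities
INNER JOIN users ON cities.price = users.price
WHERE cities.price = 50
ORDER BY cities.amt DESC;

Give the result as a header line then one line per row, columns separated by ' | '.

After JOIN users (5 rows):
cities.price | cities.score | cities.amt | users.yr | users.code | users.name | users.price
50 | 2 | 9 | 2 | Z2 | carol | 50
2 | 5 | 2 | 8 | Y2 | eve | 2
2 | 5 | 2 | 40 | Y2 | carol | 2
8 | 9 | 7 | 20 | Z2 | eve | 8
80 | 4 | 8 | 10 | Y1 | frank | 80
After WHERE (1 rows):
cities.price | cities.score | cities.amt | users.yr | users.code | users.name | users.price
50 | 2 | 9 | 2 | Z2 | carol | 50
After SELECT (1 rows):
users.name | cities.amt | cities.score
carol | 9 | 2
After ORDER BY (1 rows):
users.name | cities.amt | cities.score
carol | 9 | 2

== RESULT ==
users.name | cities.amt | cities.score
carol | 9 | 2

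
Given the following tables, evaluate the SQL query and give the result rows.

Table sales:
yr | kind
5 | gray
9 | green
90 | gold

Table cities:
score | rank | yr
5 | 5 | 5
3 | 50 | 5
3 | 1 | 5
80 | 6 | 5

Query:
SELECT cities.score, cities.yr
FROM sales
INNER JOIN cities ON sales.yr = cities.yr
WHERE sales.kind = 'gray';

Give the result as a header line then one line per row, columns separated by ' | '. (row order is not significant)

== RESULT ==
cities.score | cities.yr
5 | 5
3 | 5
3 | 5
80 | 5

Derivation:
After JOIN cities (4 rows):
sales.yr | sales.kind | cities.score | cities.rank | cities.yr
5 | gray | 5 | 5 | 5
5 | gray | 3 | 50 | 5
5 | gray | 3 | 1 | 5
5 | gray | 80 | 6 | 5
After WHERE (4 rows):
sales.yr | sales.kind | cities.score | cities.rank | cities.yr
5 | gray | 5 | 5 | 5
5 | gray | 3 | 50 | 5
5 | gray | 3 | 1 | 5
5 | gray | 80 | 6 | 5
After SELECT (4 rows):
cities.score | cities.yr
5 | 5
3 | 5
3 | 5
80 | 5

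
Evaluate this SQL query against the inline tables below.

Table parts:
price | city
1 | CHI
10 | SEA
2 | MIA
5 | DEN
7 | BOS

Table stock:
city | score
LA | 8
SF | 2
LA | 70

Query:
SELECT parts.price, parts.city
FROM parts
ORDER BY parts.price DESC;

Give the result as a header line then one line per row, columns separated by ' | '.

== RESULT ==
parts.price | parts.city
10 | SEA
7 | BOS
5 | DEN
2 | MIA
1 | CHI

Derivation:
After SELECT (5 rows):
parts.price | parts.city
1 | CHI
10 | SEA
2 | MIA
5 | DEN
7 | BOS
After ORDER BY (5 rows):
parts.price | parts.city
10 | SEA
7 | BOS
5 | DEN
2 | MIA
1 | CHI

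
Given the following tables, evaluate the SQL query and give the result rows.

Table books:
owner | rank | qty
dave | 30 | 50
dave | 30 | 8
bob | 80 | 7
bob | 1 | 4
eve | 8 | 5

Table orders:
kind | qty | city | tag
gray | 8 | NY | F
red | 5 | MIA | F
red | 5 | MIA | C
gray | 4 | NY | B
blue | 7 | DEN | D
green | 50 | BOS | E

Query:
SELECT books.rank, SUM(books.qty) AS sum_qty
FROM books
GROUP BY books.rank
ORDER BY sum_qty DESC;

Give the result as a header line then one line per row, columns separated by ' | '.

After GROUP BY (4 rows):
books.rank | sum_qty
30 | 58
80 | 7
1 | 4
8 | 5
After ORDER BY (4 rows):
books.rank | sum_qty
30 | 58
80 | 7
8 | 5
1 | 4

== RESULT ==
books.rank | sum_qty
30 | 58
80 | 7
8 | 5
1 | 4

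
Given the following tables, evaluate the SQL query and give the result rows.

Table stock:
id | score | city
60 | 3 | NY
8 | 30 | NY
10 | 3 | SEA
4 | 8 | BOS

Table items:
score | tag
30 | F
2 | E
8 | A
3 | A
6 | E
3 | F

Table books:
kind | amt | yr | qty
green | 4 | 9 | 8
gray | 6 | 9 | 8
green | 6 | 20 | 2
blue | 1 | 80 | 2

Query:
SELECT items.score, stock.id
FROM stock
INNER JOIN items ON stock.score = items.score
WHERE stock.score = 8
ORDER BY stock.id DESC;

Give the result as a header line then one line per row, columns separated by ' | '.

== RESULT ==
items.score | stock.id
8 | 4

Derivation:
After JOIN items (6 rows):
stock.id | stock.score | stock.city | items.score | items.tag
60 | 3 | NY | 3 | A
60 | 3 | NY | 3 | F
8 | 30 | NY | 30 | F
10 | 3 | SEA | 3 | A
10 | 3 | SEA | 3 | F
4 | 8 | BOS | 8 | A
After WHERE (1 rows):
stock.id | stock.score | stock.city | items.score | items.tag
4 | 8 | BOS | 8 | A
After SELECT (1 rows):
items.score | stock.id
8 | 4
After ORDER BY (1 rows):
items.score | stock.id
8 | 4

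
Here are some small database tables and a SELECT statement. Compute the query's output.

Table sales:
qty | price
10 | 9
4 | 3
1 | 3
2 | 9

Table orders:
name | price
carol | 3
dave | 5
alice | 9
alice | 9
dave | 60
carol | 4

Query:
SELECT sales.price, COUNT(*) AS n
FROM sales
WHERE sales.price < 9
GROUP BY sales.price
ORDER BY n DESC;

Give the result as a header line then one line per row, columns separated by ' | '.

After WHERE (2 rows):
sales.qty | sales.price
4 | 3
1 | 3
After GROUP BY (1 rows):
sales.price | n
3 | 2
After ORDER BY (1 rows):
sales.price | n
3 | 2

== RESULT ==
sales.price | n
3 | 2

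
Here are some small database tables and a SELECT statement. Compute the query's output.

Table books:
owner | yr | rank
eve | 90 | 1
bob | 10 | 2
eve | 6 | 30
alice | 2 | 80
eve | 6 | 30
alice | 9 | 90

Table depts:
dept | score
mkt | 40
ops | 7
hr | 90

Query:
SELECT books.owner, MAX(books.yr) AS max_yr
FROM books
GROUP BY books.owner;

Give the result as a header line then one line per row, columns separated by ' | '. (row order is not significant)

After GROUP BY (3 rows):
books.owner | max_yr
eve | 90
bob | 10
alice | 9

== RESULT ==
books.owner | max_yr
eve | 90
bob | 10
alice | 9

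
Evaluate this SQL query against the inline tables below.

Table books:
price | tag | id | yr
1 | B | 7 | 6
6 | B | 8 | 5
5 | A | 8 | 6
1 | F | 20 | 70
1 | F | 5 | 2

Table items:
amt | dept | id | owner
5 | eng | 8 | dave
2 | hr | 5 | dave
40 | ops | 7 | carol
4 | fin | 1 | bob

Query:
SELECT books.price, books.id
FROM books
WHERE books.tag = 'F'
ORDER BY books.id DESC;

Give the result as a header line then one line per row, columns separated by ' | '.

== RESULT ==
books.price | books.id
1 | 20
1 | 5

Derivation:
After WHERE (2 rows):
books.price | books.tag | books.id | books.yr
1 | F | 20 | 70
1 | F | 5 | 2
After SELECT (2 rows):
books.price | books.id
1 | 20
1 | 5
After ORDER BY (2 rows):
books.price | books.id
1 | 20
1 | 5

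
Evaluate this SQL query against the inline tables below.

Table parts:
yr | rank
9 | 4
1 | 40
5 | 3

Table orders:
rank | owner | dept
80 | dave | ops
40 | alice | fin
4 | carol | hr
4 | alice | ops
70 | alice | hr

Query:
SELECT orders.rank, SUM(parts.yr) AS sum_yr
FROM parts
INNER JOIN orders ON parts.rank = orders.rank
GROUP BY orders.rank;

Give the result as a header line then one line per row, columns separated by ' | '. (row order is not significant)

After JOIN orders (3 rows):
parts.yr | parts.rank | orders.rank | orders.owner | orders.dept
9 | 4 | 4 | carol | hr
9 | 4 | 4 | alice | ops
1 | 40 | 40 | alice | fin
After GROUP BY (2 rows):
orders.rank | sum_yr
4 | 18
40 | 1

== RESULT ==
orders.rank | sum_yr
4 | 18
40 | 1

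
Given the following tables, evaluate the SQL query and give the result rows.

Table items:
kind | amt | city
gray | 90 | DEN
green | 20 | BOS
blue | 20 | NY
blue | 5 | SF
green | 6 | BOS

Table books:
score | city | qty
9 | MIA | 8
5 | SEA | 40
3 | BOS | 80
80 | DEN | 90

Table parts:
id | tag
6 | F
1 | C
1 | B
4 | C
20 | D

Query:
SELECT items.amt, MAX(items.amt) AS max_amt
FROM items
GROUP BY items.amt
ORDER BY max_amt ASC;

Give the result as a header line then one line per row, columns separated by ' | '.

After GROUP BY (4 rows):
items.amt | max_amt
90 | 90
20 | 20
5 | 5
6 | 6
After ORDER BY (4 rows):
items.amt | max_amt
5 | 5
6 | 6
20 | 20
90 | 90

== RESULT ==
items.amt | max_amt
5 | 5
6 | 6
20 | 20
90 | 90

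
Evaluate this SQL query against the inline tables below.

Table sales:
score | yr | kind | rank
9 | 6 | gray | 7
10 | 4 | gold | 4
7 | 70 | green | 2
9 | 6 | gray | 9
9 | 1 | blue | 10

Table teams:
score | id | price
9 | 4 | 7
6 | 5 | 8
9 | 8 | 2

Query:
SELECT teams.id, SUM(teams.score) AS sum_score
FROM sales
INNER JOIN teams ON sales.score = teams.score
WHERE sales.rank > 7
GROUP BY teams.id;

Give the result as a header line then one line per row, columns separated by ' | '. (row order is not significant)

== RESULT ==
teams.id | sum_score
4 | 18
8 | 18

Derivation:
After JOIN teams (6 rows):
sales.score | sales.yr | sales.kind | sales.rank | teams.score | teams.id | teams.price
9 | 6 | gray | 7 | 9 | 4 | 7
9 | 6 | gray | 7 | 9 | 8 | 2
9 | 6 | gray | 9 | 9 | 4 | 7
9 | 6 | gray | 9 | 9 | 8 | 2
9 | 1 | blue | 10 | 9 | 4 | 7
9 | 1 | blue | 10 | 9 | 8 | 2
After WHERE (4 rows):
sales.score | sales.yr | sales.kind | sales.rank | teams.score | teams.id | teams.price
9 | 6 | gray | 9 | 9 | 4 | 7
9 | 6 | gray | 9 | 9 | 8 | 2
9 | 1 | blue | 10 | 9 | 4 | 7
9 | 1 | blue | 10 | 9 | 8 | 2
After GROUP BY (2 rows):
teams.id | sum_score
4 | 18
8 | 18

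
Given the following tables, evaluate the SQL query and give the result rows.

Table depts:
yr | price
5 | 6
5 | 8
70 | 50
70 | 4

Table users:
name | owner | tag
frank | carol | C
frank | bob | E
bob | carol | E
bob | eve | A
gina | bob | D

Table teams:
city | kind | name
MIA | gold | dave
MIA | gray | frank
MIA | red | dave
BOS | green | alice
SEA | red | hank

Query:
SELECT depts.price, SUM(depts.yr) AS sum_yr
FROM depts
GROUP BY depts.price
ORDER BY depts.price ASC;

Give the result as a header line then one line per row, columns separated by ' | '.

== RESULT ==
depts.price | sum_yr
4 | 70
6 | 5
8 | 5
50 | 70

Derivation:
After GROUP BY (4 rows):
depts.price | sum_yr
6 | 5
8 | 5
50 | 70
4 | 70
After ORDER BY (4 rows):
depts.price | sum_yr
4 | 70
6 | 5
8 | 5
50 | 70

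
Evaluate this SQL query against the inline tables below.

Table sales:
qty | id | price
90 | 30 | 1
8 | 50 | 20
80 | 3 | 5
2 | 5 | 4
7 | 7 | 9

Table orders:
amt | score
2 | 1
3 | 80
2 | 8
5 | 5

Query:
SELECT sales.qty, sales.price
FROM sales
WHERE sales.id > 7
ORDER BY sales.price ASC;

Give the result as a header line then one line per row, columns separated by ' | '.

After WHERE (2 rows):
sales.qty | sales.id | sales.price
90 | 30 | 1
8 | 50 | 20
After SELECT (2 rows):
sales.qty | sales.price
90 | 1
8 | 20
After ORDER BY (2 rows):
sales.qty | sales.price
90 | 1
8 | 20

== RESULT ==
sales.qty | sales.price
90 | 1
8 | 20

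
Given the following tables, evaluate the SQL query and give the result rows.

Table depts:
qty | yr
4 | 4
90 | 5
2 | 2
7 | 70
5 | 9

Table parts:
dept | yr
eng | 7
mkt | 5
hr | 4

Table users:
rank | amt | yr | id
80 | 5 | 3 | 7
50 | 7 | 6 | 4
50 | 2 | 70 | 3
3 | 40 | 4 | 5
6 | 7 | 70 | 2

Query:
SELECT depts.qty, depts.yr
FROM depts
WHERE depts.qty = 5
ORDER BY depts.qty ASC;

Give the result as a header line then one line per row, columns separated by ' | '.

After WHERE (1 rows):
depts.qty | depts.yr
5 | 9
After SELECT (1 rows):
depts.qty | depts.yr
5 | 9
After ORDER BY (1 rows):
depts.qty | depts.yr
5 | 9

== RESULT ==
depts.qty | depts.yr
5 | 9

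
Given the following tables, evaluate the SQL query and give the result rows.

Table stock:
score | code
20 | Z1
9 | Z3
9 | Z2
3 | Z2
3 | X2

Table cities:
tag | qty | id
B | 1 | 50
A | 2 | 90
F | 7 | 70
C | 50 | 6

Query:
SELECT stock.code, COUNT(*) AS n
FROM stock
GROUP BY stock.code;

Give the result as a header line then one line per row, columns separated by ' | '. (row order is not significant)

== RESULT ==
stock.code | n
Z1 | 1
Z3 | 1
Z2 | 2
X2 | 1

Derivation:
After GROUP BY (4 rows):
stock.code | n
Z1 | 1
Z3 | 1
Z2 | 2
X2 | 1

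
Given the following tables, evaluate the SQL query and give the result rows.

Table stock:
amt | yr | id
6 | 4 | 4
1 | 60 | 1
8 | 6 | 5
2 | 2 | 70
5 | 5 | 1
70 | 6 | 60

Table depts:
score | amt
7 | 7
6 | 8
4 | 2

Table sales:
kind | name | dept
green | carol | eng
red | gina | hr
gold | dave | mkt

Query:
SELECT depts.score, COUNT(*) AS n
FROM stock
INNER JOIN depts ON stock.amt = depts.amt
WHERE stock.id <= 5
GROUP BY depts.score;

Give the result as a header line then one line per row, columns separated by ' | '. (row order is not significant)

== RESULT ==
depts.score | n
6 | 1

Derivation:
After JOIN depts (2 rows):
stock.amt | stock.yr | stock.id | depts.score | depts.amt
8 | 6 | 5 | 6 | 8
2 | 2 | 70 | 4 | 2
After WHERE (1 rows):
stock.amt | stock.yr | stock.id | depts.score | depts.amt
8 | 6 | 5 | 6 | 8
After GROUP BY (1 rows):
depts.score | n
6 | 1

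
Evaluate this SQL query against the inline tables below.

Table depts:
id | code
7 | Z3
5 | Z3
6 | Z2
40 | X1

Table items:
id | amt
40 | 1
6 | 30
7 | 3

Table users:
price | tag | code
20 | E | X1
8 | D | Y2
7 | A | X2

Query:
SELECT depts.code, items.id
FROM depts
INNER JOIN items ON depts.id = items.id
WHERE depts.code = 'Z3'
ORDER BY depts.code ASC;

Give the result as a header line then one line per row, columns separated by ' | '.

== RESULT ==
depts.code | items.id
Z3 | 7

Derivation:
After JOIN items (3 rows):
depts.id | depts.code | items.id | items.amt
7 | Z3 | 7 | 3
6 | Z2 | 6 | 30
40 | X1 | 40 | 1
After WHERE (1 rows):
depts.id | depts.code | items.id | items.amt
7 | Z3 | 7 | 3
After SELECT (1 rows):
depts.code | items.id
Z3 | 7
After ORDER BY (1 rows):
depts.code | items.id
Z3 | 7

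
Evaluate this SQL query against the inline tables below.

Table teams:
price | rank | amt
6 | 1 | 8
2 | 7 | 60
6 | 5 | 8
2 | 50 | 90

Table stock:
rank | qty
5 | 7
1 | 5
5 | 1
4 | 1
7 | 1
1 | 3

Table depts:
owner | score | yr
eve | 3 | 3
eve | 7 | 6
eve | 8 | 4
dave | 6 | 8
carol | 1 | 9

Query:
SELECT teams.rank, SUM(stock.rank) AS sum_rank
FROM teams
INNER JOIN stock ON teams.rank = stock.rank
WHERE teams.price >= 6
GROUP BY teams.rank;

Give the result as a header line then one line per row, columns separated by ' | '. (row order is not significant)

After JOIN stock (5 rows):
teams.price | teams.rank | teams.amt | stock.rank | stock.qty
6 | 1 | 8 | 1 | 5
6 | 1 | 8 | 1 | 3
2 | 7 | 60 | 7 | 1
6 | 5 | 8 | 5 | 7
6 | 5 | 8 | 5 | 1
After WHERE (4 rows):
teams.price | teams.rank | teams.amt | stock.rank | stock.qty
6 | 1 | 8 | 1 | 5
6 | 1 | 8 | 1 | 3
6 | 5 | 8 | 5 | 7
6 | 5 | 8 | 5 | 1
After GROUP BY (2 rows):
teams.rank | sum_rank
1 | 2
5 | 10

== RESULT ==
teams.rank | sum_rank
1 | 2
5 | 10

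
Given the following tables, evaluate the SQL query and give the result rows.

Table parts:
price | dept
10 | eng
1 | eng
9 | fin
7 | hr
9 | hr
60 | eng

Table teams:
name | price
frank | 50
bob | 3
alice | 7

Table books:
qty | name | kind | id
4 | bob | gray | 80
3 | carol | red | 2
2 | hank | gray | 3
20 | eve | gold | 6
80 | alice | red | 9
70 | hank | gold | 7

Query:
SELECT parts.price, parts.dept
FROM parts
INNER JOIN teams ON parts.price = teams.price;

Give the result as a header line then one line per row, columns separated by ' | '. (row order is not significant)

== RESULT ==
parts.price | parts.dept
7 | hr

Derivation:
After JOIN teams (1 rows):
parts.price | parts.dept | teams.name | teams.price
7 | hr | alice | 7
After SELECT (1 rows):
parts.price | parts.dept
7 | hr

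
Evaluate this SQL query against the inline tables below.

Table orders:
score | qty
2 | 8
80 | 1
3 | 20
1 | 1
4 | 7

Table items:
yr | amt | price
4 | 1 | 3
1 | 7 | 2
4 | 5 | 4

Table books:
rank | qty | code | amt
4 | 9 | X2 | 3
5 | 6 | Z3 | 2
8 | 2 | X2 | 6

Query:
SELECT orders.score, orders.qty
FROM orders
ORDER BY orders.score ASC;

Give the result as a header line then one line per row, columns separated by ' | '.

== RESULT ==
orders.score | orders.qty
1 | 1
2 | 8
3 | 20
4 | 7
80 | 1

Derivation:
After SELECT (5 rows):
orders.score | orders.qty
2 | 8
80 | 1
3 | 20
1 | 1
4 | 7
After ORDER BY (5 rows):
orders.score | orders.qty
1 | 1
2 | 8
3 | 20
4 | 7
80 | 1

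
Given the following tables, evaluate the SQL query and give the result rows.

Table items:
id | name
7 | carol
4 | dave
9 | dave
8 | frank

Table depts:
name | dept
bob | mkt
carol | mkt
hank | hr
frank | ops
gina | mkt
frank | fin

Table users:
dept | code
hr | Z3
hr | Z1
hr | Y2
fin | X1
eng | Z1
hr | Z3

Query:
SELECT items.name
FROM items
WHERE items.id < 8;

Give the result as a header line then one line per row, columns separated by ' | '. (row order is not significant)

After WHERE (2 rows):
items.id | items.name
7 | carol
4 | dave
After SELECT (2 rows):
items.name
carol
dave

== RESULT ==
items.name
carol
dave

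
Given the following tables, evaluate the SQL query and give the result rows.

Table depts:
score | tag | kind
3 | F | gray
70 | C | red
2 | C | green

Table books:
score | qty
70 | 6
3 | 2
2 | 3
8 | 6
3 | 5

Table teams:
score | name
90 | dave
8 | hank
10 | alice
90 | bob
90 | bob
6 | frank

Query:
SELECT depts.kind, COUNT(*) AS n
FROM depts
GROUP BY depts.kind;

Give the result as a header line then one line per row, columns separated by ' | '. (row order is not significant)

After GROUP BY (3 rows):
depts.kind | n
gray | 1
red | 1
green | 1

== RESULT ==
depts.kind | n
gray | 1
red | 1
green | 1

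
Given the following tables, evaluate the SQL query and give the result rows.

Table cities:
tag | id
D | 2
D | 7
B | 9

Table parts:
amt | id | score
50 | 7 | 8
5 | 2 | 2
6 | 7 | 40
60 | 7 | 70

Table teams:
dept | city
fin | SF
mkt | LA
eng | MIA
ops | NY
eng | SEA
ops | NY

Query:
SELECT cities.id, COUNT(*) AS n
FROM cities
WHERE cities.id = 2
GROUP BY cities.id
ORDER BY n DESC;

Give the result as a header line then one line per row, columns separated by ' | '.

After WHERE (1 rows):
cities.tag | cities.id
D | 2
After GROUP BY (1 rows):
cities.id | n
2 | 1
After ORDER BY (1 rows):
cities.id | n
2 | 1

== RESULT ==
cities.id | n
2 | 1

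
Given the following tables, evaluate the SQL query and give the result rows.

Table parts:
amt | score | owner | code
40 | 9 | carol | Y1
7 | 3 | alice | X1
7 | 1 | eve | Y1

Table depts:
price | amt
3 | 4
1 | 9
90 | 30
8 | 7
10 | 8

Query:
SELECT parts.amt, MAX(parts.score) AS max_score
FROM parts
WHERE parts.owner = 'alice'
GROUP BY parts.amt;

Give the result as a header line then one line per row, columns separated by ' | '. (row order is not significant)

After WHERE (1 rows):
parts.amt | parts.score | parts.owner | parts.code
7 | 3 | alice | X1
After GROUP BY (1 rows):
parts.amt | max_score
7 | 3

== RESULT ==
parts.amt | max_score
7 | 3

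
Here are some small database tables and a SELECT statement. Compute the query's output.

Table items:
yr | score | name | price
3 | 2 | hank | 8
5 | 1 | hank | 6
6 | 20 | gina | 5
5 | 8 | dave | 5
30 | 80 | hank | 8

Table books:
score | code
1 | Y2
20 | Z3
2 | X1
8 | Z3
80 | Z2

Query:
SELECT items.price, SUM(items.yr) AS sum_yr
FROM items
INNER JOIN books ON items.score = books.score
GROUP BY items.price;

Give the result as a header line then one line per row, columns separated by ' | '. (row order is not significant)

After JOIN books (5 rows):
items.yr | items.score | items.name | items.price | books.score | books.code
3 | 2 | hank | 8 | 2 | X1
5 | 1 | hank | 6 | 1 | Y2
6 | 20 | gina | 5 | 20 | Z3
5 | 8 | dave | 5 | 8 | Z3
30 | 80 | hank | 8 | 80 | Z2
After GROUP BY (3 rows):
items.price | sum_yr
8 | 33
6 | 5
5 | 11

== RESULT ==
items.price | sum_yr
8 | 33
6 | 5
5 | 11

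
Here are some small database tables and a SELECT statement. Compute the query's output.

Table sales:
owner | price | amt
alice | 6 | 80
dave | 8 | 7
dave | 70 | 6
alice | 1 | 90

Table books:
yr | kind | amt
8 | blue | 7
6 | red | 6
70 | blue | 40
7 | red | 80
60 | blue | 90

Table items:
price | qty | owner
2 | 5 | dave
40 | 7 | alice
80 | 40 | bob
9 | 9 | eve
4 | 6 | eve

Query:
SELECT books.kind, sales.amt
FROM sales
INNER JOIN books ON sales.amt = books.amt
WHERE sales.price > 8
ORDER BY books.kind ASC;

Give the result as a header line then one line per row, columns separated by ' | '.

== RESULT ==
books.kind | sales.amt
red | 6

Derivation:
After JOIN books (4 rows):
sales.owner | sales.price | sales.amt | books.yr | books.kind | books.amt
alice | 6 | 80 | 7 | red | 80
dave | 8 | 7 | 8 | blue | 7
dave | 70 | 6 | 6 | red | 6
alice | 1 | 90 | 60 | blue | 90
After WHERE (1 rows):
sales.owner | sales.price | sales.amt | books.yr | books.kind | books.amt
dave | 70 | 6 | 6 | red | 6
After SELECT (1 rows):
books.kind | sales.amt
red | 6
After ORDER BY (1 rows):
books.kind | sales.amt
red | 6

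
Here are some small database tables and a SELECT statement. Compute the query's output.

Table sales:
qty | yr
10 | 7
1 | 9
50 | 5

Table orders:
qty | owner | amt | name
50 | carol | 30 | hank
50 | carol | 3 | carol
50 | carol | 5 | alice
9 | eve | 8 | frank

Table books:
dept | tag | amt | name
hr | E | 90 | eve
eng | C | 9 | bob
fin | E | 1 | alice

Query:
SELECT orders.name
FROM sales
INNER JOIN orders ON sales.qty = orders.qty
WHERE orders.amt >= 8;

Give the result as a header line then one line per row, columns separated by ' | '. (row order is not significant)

== RESULT ==
orders.name
hank

Derivation:
After JOIN orders (3 rows):
sales.qty | sales.yr | orders.qty | orders.owner | orders.amt | orders.name
50 | 5 | 50 | carol | 30 | hank
50 | 5 | 50 | carol | 3 | carol
50 | 5 | 50 | carol | 5 | alice
After WHERE (1 rows):
sales.qty | sales.yr | orders.qty | orders.owner | orders.amt | orders.name
50 | 5 | 50 | carol | 30 | hank
After SELECT (1 rows):
orders.name
hank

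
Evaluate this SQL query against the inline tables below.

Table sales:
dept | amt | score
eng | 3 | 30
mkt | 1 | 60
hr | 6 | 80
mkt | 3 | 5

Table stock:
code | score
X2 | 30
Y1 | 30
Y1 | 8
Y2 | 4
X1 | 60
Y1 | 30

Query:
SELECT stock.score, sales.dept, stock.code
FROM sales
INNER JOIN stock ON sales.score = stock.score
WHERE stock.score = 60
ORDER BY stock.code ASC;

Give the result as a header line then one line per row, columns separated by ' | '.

After JOIN stock (4 rows):
sales.dept | sales.amt | sales.score | stock.code | stock.score
eng | 3 | 30 | X2 | 30
eng | 3 | 30 | Y1 | 30
eng | 3 | 30 | Y1 | 30
mkt | 1 | 60 | X1 | 60
After WHERE (1 rows):
sales.dept | sales.amt | sales.score | stock.code | stock.score
mkt | 1 | 60 | X1 | 60
After SELECT (1 rows):
stock.score | sales.dept | stock.code
60 | mkt | X1
After ORDER BY (1 rows):
stock.score | sales.dept | stock.code
60 | mkt | X1

== RESULT ==
stock.score | sales.dept | stock.code
60 | mkt | X1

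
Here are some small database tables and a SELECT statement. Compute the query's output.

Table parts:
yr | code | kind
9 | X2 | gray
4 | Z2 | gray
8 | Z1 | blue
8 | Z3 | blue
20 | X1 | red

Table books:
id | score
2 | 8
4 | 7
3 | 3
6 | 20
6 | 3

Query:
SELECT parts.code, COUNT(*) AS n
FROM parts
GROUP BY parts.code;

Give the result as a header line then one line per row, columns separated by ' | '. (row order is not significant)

== RESULT ==
parts.code | n
X2 | 1
Z2 | 1
Z1 | 1
Z3 | 1
X1 | 1

Derivation:
After GROUP BY (5 rows):
parts.code | n
X2 | 1
Z2 | 1
Z1 | 1
Z3 | 1
X1 | 1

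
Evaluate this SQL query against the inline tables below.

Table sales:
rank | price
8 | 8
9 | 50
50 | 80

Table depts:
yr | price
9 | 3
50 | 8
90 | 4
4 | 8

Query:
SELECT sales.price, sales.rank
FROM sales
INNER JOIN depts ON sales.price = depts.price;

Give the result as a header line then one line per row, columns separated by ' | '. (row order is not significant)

== RESULT ==
sales.price | sales.rank
8 | 8
8 | 8

Derivation:
After JOIN depts (2 rows):
sales.rank | sales.price | depts.yr | depts.price
8 | 8 | 50 | 8
8 | 8 | 4 | 8
After SELECT (2 rows):
sales.price | sales.rank
8 | 8
8 | 8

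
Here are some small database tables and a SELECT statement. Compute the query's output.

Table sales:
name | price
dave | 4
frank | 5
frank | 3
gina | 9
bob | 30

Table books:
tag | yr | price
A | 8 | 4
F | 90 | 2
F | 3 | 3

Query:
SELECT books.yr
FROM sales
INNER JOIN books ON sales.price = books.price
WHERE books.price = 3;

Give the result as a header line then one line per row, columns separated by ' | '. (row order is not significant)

== RESULT ==
books.yr
3

Derivation:
After JOIN books (2 rows):
sales.name | sales.price | books.tag | books.yr | books.price
dave | 4 | A | 8 | 4
frank | 3 | F | 3 | 3
After WHERE (1 rows):
sales.name | sales.price | books.tag | books.yr | books.price
frank | 3 | F | 3 | 3
After SELECT (1 rows):
books.yr
3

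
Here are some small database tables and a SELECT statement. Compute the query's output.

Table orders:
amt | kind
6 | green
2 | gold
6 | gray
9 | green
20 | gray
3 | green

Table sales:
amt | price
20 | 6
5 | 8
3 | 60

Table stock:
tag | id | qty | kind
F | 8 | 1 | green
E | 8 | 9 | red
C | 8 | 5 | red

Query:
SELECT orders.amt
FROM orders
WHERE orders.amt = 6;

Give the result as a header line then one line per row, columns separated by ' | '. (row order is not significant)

After WHERE (2 rows):
orders.amt | orders.kind
6 | green
6 | gray
After SELECT (2 rows):
orders.amt
6
6

== RESULT ==
orders.amt
6
6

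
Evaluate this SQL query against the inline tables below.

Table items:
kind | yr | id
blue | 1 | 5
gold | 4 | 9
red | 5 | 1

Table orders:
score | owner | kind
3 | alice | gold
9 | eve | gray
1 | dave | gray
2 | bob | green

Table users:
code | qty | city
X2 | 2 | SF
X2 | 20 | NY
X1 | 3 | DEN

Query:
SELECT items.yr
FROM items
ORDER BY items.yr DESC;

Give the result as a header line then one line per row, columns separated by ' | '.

After SELECT (3 rows):
items.yr
1
4
5
After ORDER BY (3 rows):
items.yr
5
4
1

== RESULT ==
items.yr
5
4
1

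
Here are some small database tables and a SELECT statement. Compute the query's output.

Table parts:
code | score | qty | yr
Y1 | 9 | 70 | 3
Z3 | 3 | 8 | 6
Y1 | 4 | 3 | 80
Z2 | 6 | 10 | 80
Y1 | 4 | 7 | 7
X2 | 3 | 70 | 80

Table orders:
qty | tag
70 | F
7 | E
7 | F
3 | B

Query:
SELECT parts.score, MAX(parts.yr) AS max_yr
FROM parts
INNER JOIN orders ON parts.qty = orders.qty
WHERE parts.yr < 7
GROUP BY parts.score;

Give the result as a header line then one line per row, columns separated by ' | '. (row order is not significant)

After JOIN orders (5 rows):
parts.code | parts.score | parts.qty | parts.yr | orders.qty | orders.tag
Y1 | 9 | 70 | 3 | 70 | F
Y1 | 4 | 3 | 80 | 3 | B
Y1 | 4 | 7 | 7 | 7 | E
Y1 | 4 | 7 | 7 | 7 | F
X2 | 3 | 70 | 80 | 70 | F
After WHERE (1 rows):
parts.code | parts.score | parts.qty | parts.yr | orders.qty | orders.tag
Y1 | 9 | 70 | 3 | 70 | F
After GROUP BY (1 rows):
parts.score | max_yr
9 | 3

== RESULT ==
parts.score | max_yr
9 | 3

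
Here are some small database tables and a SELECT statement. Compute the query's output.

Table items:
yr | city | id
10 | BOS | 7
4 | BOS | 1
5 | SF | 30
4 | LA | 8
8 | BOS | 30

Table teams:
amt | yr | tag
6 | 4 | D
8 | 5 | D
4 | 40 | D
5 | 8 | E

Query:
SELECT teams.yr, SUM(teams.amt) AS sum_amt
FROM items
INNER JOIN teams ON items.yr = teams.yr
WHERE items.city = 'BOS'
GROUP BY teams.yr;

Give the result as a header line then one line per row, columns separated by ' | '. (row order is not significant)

After JOIN teams (4 rows):
items.yr | items.city | items.id | teams.amt | teams.yr | teams.tag
4 | BOS | 1 | 6 | 4 | D
5 | SF | 30 | 8 | 5 | D
4 | LA | 8 | 6 | 4 | D
8 | BOS | 30 | 5 | 8 | E
After WHERE (2 rows):
items.yr | items.city | items.id | teams.amt | teams.yr | teams.tag
4 | BOS | 1 | 6 | 4 | D
8 | BOS | 30 | 5 | 8 | E
After GROUP BY (2 rows):
teams.yr | sum_amt
4 | 6
8 | 5

== RESULT ==
teams.yr | sum_amt
4 | 6
8 | 5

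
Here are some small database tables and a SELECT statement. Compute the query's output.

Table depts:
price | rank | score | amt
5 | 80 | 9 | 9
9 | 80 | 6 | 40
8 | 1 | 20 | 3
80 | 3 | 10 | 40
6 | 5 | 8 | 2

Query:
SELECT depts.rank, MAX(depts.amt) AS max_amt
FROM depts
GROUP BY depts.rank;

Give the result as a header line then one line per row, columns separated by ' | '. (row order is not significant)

== RESULT ==
depts.rank | max_amt
80 | 40
1 | 3
3 | 40
5 | 2

Derivation:
After GROUP BY (4 rows):
depts.rank | max_amt
80 | 40
1 | 3
3 | 40
5 | 2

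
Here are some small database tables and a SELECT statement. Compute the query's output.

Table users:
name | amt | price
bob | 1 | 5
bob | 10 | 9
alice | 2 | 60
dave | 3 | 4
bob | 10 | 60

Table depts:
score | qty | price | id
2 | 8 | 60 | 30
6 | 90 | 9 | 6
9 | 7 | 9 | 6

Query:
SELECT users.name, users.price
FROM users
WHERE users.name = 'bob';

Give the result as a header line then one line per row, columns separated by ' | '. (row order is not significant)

== RESULT ==
users.name | users.price
bob | 5
bob | 9
bob | 60

Derivation:
After WHERE (3 rows):
users.name | users.amt | users.price
bob | 1 | 5
bob | 10 | 9
bob | 10 | 60
After SELECT (3 rows):
users.name | users.price
bob | 5
bob | 9
bob | 60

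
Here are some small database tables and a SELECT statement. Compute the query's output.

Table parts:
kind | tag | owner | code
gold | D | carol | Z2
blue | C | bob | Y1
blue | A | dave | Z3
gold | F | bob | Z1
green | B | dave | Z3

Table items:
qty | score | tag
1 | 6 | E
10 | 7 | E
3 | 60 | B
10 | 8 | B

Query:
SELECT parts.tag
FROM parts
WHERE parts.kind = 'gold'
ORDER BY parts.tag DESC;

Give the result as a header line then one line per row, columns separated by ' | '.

== RESULT ==
parts.tag
F
D

Derivation:
After WHERE (2 rows):
parts.kind | parts.tag | parts.owner | parts.code
gold | D | carol | Z2
gold | F | bob | Z1
After SELECT (2 rows):
parts.tag
D
F
After ORDER BY (2 rows):
parts.tag
F
D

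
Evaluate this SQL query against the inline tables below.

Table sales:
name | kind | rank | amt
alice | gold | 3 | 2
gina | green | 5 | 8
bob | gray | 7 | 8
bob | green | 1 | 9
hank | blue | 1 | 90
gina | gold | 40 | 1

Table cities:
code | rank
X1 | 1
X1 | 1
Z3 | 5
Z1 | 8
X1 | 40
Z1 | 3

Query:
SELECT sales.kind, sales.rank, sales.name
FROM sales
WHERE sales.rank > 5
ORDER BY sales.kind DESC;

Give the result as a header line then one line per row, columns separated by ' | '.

== RESULT ==
sales.kind | sales.rank | sales.name
gray | 7 | bob
gold | 40 | gina

Derivation:
After WHERE (2 rows):
sales.name | sales.kind | sales.rank | sales.amt
bob | gray | 7 | 8
gina | gold | 40 | 1
After SELECT (2 rows):
sales.kind | sales.rank | sales.name
gray | 7 | bob
gold | 40 | gina
After ORDER BY (2 rows):
sales.kind | sales.rank | sales.name
gray | 7 | bob
gold | 40 | gina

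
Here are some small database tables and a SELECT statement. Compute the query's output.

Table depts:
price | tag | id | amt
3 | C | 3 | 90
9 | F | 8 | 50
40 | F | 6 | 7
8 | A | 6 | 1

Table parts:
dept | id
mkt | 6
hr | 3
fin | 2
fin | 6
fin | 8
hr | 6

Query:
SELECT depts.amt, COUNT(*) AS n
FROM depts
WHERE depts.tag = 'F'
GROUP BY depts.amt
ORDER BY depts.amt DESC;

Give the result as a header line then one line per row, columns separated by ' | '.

After WHERE (2 rows):
depts.price | depts.tag | depts.id | depts.amt
9 | F | 8 | 50
40 | F | 6 | 7
After GROUP BY (2 rows):
depts.amt | n
50 | 1
7 | 1
After ORDER BY (2 rows):
depts.amt | n
50 | 1
7 | 1

== RESULT ==
depts.amt | n
50 | 1
7 | 1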